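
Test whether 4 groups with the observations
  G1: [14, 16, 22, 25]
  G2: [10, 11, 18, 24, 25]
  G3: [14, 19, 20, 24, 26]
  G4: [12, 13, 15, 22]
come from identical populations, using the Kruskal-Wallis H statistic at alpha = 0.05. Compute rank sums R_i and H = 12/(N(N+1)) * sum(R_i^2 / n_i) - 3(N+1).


Step 1: Combine all N = 18 observations and assign midranks.
sorted (value, group, rank): (10,G2,1), (11,G2,2), (12,G4,3), (13,G4,4), (14,G1,5.5), (14,G3,5.5), (15,G4,7), (16,G1,8), (18,G2,9), (19,G3,10), (20,G3,11), (22,G1,12.5), (22,G4,12.5), (24,G2,14.5), (24,G3,14.5), (25,G1,16.5), (25,G2,16.5), (26,G3,18)
Step 2: Sum ranks within each group.
R_1 = 42.5 (n_1 = 4)
R_2 = 43 (n_2 = 5)
R_3 = 59 (n_3 = 5)
R_4 = 26.5 (n_4 = 4)
Step 3: H = 12/(N(N+1)) * sum(R_i^2/n_i) - 3(N+1)
     = 12/(18*19) * (42.5^2/4 + 43^2/5 + 59^2/5 + 26.5^2/4) - 3*19
     = 0.035088 * 1693.12 - 57
     = 2.407895.
Step 4: Ties present; correction factor C = 1 - 24/(18^3 - 18) = 0.995872. Corrected H = 2.407895 / 0.995872 = 2.417876.
Step 5: Under H0, H ~ chi^2(3); p-value = 0.490316.
Step 6: alpha = 0.05. fail to reject H0.

H = 2.4179, df = 3, p = 0.490316, fail to reject H0.


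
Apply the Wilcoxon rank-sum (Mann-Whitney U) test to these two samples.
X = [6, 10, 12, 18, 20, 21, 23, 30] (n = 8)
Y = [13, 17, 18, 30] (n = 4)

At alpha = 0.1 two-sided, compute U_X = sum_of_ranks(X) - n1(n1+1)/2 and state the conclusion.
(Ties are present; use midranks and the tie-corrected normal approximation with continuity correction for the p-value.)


Step 1: Combine and sort all 12 observations; assign midranks.
sorted (value, group): (6,X), (10,X), (12,X), (13,Y), (17,Y), (18,X), (18,Y), (20,X), (21,X), (23,X), (30,X), (30,Y)
ranks: 6->1, 10->2, 12->3, 13->4, 17->5, 18->6.5, 18->6.5, 20->8, 21->9, 23->10, 30->11.5, 30->11.5
Step 2: Rank sum for X: R1 = 1 + 2 + 3 + 6.5 + 8 + 9 + 10 + 11.5 = 51.
Step 3: U_X = R1 - n1(n1+1)/2 = 51 - 8*9/2 = 51 - 36 = 15.
       U_Y = n1*n2 - U_X = 32 - 15 = 17.
Step 4: Ties are present, so use the tie-corrected normal approximation (with continuity correction) for the p-value.
Step 5: p-value = 0.932087; compare to alpha = 0.1. fail to reject H0.

U_X = 15, p = 0.932087, fail to reject H0 at alpha = 0.1.


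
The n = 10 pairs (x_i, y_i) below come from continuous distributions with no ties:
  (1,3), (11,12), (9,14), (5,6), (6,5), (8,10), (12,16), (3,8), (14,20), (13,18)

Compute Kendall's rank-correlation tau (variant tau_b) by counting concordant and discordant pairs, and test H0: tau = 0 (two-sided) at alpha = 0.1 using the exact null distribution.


Step 1: Enumerate the 45 unordered pairs (i,j) with i<j and classify each by sign(x_j-x_i) * sign(y_j-y_i).
  (1,2):dx=+10,dy=+9->C; (1,3):dx=+8,dy=+11->C; (1,4):dx=+4,dy=+3->C; (1,5):dx=+5,dy=+2->C
  (1,6):dx=+7,dy=+7->C; (1,7):dx=+11,dy=+13->C; (1,8):dx=+2,dy=+5->C; (1,9):dx=+13,dy=+17->C
  (1,10):dx=+12,dy=+15->C; (2,3):dx=-2,dy=+2->D; (2,4):dx=-6,dy=-6->C; (2,5):dx=-5,dy=-7->C
  (2,6):dx=-3,dy=-2->C; (2,7):dx=+1,dy=+4->C; (2,8):dx=-8,dy=-4->C; (2,9):dx=+3,dy=+8->C
  (2,10):dx=+2,dy=+6->C; (3,4):dx=-4,dy=-8->C; (3,5):dx=-3,dy=-9->C; (3,6):dx=-1,dy=-4->C
  (3,7):dx=+3,dy=+2->C; (3,8):dx=-6,dy=-6->C; (3,9):dx=+5,dy=+6->C; (3,10):dx=+4,dy=+4->C
  (4,5):dx=+1,dy=-1->D; (4,6):dx=+3,dy=+4->C; (4,7):dx=+7,dy=+10->C; (4,8):dx=-2,dy=+2->D
  (4,9):dx=+9,dy=+14->C; (4,10):dx=+8,dy=+12->C; (5,6):dx=+2,dy=+5->C; (5,7):dx=+6,dy=+11->C
  (5,8):dx=-3,dy=+3->D; (5,9):dx=+8,dy=+15->C; (5,10):dx=+7,dy=+13->C; (6,7):dx=+4,dy=+6->C
  (6,8):dx=-5,dy=-2->C; (6,9):dx=+6,dy=+10->C; (6,10):dx=+5,dy=+8->C; (7,8):dx=-9,dy=-8->C
  (7,9):dx=+2,dy=+4->C; (7,10):dx=+1,dy=+2->C; (8,9):dx=+11,dy=+12->C; (8,10):dx=+10,dy=+10->C
  (9,10):dx=-1,dy=-2->C
Step 2: C = 41, D = 4, total pairs = 45.
Step 3: tau = (C - D)/(n(n-1)/2) = (41 - 4)/45 = 0.822222.
Step 4: Exact two-sided p-value (enumerate n! = 3628800 permutations of y under H0): p = 0.000358.
Step 5: alpha = 0.1. reject H0.

tau_b = 0.8222 (C=41, D=4), p = 0.000358, reject H0.


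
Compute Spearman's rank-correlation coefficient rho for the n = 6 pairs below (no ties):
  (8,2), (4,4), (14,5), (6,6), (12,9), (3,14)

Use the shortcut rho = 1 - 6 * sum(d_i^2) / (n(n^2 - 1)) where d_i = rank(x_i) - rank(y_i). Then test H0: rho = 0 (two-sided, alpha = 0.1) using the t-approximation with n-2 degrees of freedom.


Step 1: Rank x and y separately (midranks; no ties here).
rank(x): 8->4, 4->2, 14->6, 6->3, 12->5, 3->1
rank(y): 2->1, 4->2, 5->3, 6->4, 9->5, 14->6
Step 2: d_i = R_x(i) - R_y(i); compute d_i^2.
  (4-1)^2=9, (2-2)^2=0, (6-3)^2=9, (3-4)^2=1, (5-5)^2=0, (1-6)^2=25
sum(d^2) = 44.
Step 3: rho = 1 - 6*44 / (6*(6^2 - 1)) = 1 - 264/210 = -0.257143.
Step 4: Under H0, t = rho * sqrt((n-2)/(1-rho^2)) = -0.5322 ~ t(4).
Step 5: Two-sided p-value from the t-distribution with 4 df = 0.622787.
Step 6: alpha = 0.1. fail to reject H0.

rho = -0.2571, p = 0.622787, fail to reject H0 at alpha = 0.1.


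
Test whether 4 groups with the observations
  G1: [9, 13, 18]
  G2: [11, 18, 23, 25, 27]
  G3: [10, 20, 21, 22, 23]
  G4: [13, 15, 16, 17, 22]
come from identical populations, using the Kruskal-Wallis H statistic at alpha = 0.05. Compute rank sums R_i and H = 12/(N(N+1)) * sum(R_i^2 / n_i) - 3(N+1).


Step 1: Combine all N = 18 observations and assign midranks.
sorted (value, group, rank): (9,G1,1), (10,G3,2), (11,G2,3), (13,G1,4.5), (13,G4,4.5), (15,G4,6), (16,G4,7), (17,G4,8), (18,G1,9.5), (18,G2,9.5), (20,G3,11), (21,G3,12), (22,G3,13.5), (22,G4,13.5), (23,G2,15.5), (23,G3,15.5), (25,G2,17), (27,G2,18)
Step 2: Sum ranks within each group.
R_1 = 15 (n_1 = 3)
R_2 = 63 (n_2 = 5)
R_3 = 54 (n_3 = 5)
R_4 = 39 (n_4 = 5)
Step 3: H = 12/(N(N+1)) * sum(R_i^2/n_i) - 3(N+1)
     = 12/(18*19) * (15^2/3 + 63^2/5 + 54^2/5 + 39^2/5) - 3*19
     = 0.035088 * 1756.2 - 57
     = 4.621053.
Step 4: Ties present; correction factor C = 1 - 24/(18^3 - 18) = 0.995872. Corrected H = 4.621053 / 0.995872 = 4.640207.
Step 5: Under H0, H ~ chi^2(3); p-value = 0.200120.
Step 6: alpha = 0.05. fail to reject H0.

H = 4.6402, df = 3, p = 0.200120, fail to reject H0.


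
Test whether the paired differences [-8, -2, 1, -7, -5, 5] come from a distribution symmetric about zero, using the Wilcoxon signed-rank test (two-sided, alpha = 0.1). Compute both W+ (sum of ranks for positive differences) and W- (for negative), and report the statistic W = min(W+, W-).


Step 1: Drop any zero differences (none here) and take |d_i|.
|d| = [8, 2, 1, 7, 5, 5]
Step 2: Midrank |d_i| (ties get averaged ranks).
ranks: |8|->6, |2|->2, |1|->1, |7|->5, |5|->3.5, |5|->3.5
Step 3: Attach original signs; sum ranks with positive sign and with negative sign.
W+ = 1 + 3.5 = 4.5
W- = 6 + 2 + 5 + 3.5 = 16.5
(Check: W+ + W- = 21 should equal n(n+1)/2 = 21.)
Step 4: Test statistic W = min(W+, W-) = 4.5.
Step 5: Ties in |d|, so use the tie-corrected normal approximation.
        E[W] = n(n+1)/4 = 6*7/4 = 10.5.
        Tie groups: |d|=5 (t=2); sum(t^3 - t) = 6.
        Var[W] = n(n+1)(2n+1)/24 - sum(t^3-t)/48 = 546/24 - 6/48 = 22.625.
        z = (W - E[W]) / sqrt(Var[W]) = (4.5 - 10.5) / 4.7566 = -1.2614.
        Two-sided p = 2*Phi(z) = 0.207160.
Step 6: alpha = 0.1. fail to reject H0.

W+ = 4.5, W- = 16.5, W = min = 4.5, p = 0.207160, fail to reject H0.


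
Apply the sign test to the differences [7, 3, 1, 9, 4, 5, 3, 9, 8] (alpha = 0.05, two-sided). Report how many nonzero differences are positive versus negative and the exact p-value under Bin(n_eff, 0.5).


Step 1: Discard zero differences. Original n = 9; n_eff = number of nonzero differences = 9.
Nonzero differences (with sign): +7, +3, +1, +9, +4, +5, +3, +9, +8
Step 2: Count signs: positive = 9, negative = 0.
Step 3: Under H0: P(positive) = 0.5, so the number of positives S ~ Bin(9, 0.5).
Step 4: Two-sided exact p-value = sum of Bin(9,0.5) probabilities at or below the observed probability = 0.003906.
Step 5: alpha = 0.05. reject H0.

n_eff = 9, pos = 9, neg = 0, p = 0.003906, reject H0.


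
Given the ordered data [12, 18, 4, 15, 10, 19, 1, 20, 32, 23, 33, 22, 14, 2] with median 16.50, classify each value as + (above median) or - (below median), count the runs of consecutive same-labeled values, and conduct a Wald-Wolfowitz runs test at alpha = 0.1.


Step 1: Compute median = 16.50; label A = above, B = below.
Labels in order: BABBBABAAAAABB  (n_A = 7, n_B = 7)
Step 2: Count runs R = 7.
Step 3: Under H0 (random ordering), E[R] = 2*n_A*n_B/(n_A+n_B) + 1 = 2*7*7/14 + 1 = 8.0000.
        Var[R] = 2*n_A*n_B*(2*n_A*n_B - n_A - n_B) / ((n_A+n_B)^2 * (n_A+n_B-1)) = 8232/2548 = 3.2308.
        SD[R] = 1.7974.
Step 4: Continuity-corrected z = (R + 0.5 - E[R]) / SD[R] = (7 + 0.5 - 8.0000) / 1.7974 = -0.2782.
Step 5: Two-sided p-value via normal approximation = 2*(1 - Phi(|z|)) = 0.780879.
Step 6: alpha = 0.1. fail to reject H0.

R = 7, z = -0.2782, p = 0.780879, fail to reject H0.


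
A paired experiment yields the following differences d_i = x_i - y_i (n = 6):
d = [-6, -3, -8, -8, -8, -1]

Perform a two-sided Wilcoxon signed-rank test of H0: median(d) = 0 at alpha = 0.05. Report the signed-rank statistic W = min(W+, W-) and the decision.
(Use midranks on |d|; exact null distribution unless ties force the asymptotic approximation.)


Step 1: Drop any zero differences (none here) and take |d_i|.
|d| = [6, 3, 8, 8, 8, 1]
Step 2: Midrank |d_i| (ties get averaged ranks).
ranks: |6|->3, |3|->2, |8|->5, |8|->5, |8|->5, |1|->1
Step 3: Attach original signs; sum ranks with positive sign and with negative sign.
W+ = 0 = 0
W- = 3 + 2 + 5 + 5 + 5 + 1 = 21
(Check: W+ + W- = 21 should equal n(n+1)/2 = 21.)
Step 4: Test statistic W = min(W+, W-) = 0.
Step 5: Ties in |d|, so use the tie-corrected normal approximation.
        E[W] = n(n+1)/4 = 6*7/4 = 10.5.
        Tie groups: |d|=8 (t=3); sum(t^3 - t) = 24.
        Var[W] = n(n+1)(2n+1)/24 - sum(t^3-t)/48 = 546/24 - 24/48 = 22.25.
        z = (W - E[W]) / sqrt(Var[W]) = (0 - 10.5) / 4.7170 = -2.2260.
        Two-sided p = 2*Phi(z) = 0.026014.
Step 6: alpha = 0.05. reject H0.

W+ = 0, W- = 21, W = min = 0, p = 0.026014, reject H0.


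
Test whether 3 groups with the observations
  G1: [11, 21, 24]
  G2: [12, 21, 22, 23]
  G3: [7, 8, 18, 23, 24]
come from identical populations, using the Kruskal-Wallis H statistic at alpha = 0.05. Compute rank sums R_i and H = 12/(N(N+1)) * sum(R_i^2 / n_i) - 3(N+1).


Step 1: Combine all N = 12 observations and assign midranks.
sorted (value, group, rank): (7,G3,1), (8,G3,2), (11,G1,3), (12,G2,4), (18,G3,5), (21,G1,6.5), (21,G2,6.5), (22,G2,8), (23,G2,9.5), (23,G3,9.5), (24,G1,11.5), (24,G3,11.5)
Step 2: Sum ranks within each group.
R_1 = 21 (n_1 = 3)
R_2 = 28 (n_2 = 4)
R_3 = 29 (n_3 = 5)
Step 3: H = 12/(N(N+1)) * sum(R_i^2/n_i) - 3(N+1)
     = 12/(12*13) * (21^2/3 + 28^2/4 + 29^2/5) - 3*13
     = 0.076923 * 511.2 - 39
     = 0.323077.
Step 4: Ties present; correction factor C = 1 - 18/(12^3 - 12) = 0.989510. Corrected H = 0.323077 / 0.989510 = 0.326502.
Step 5: Under H0, H ~ chi^2(2); p-value = 0.849378.
Step 6: alpha = 0.05. fail to reject H0.

H = 0.3265, df = 2, p = 0.849378, fail to reject H0.


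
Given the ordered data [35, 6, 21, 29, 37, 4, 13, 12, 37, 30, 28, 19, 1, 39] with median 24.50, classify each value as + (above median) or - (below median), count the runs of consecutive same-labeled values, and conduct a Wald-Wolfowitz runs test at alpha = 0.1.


Step 1: Compute median = 24.50; label A = above, B = below.
Labels in order: ABBAABBBAAABBA  (n_A = 7, n_B = 7)
Step 2: Count runs R = 7.
Step 3: Under H0 (random ordering), E[R] = 2*n_A*n_B/(n_A+n_B) + 1 = 2*7*7/14 + 1 = 8.0000.
        Var[R] = 2*n_A*n_B*(2*n_A*n_B - n_A - n_B) / ((n_A+n_B)^2 * (n_A+n_B-1)) = 8232/2548 = 3.2308.
        SD[R] = 1.7974.
Step 4: Continuity-corrected z = (R + 0.5 - E[R]) / SD[R] = (7 + 0.5 - 8.0000) / 1.7974 = -0.2782.
Step 5: Two-sided p-value via normal approximation = 2*(1 - Phi(|z|)) = 0.780879.
Step 6: alpha = 0.1. fail to reject H0.

R = 7, z = -0.2782, p = 0.780879, fail to reject H0.


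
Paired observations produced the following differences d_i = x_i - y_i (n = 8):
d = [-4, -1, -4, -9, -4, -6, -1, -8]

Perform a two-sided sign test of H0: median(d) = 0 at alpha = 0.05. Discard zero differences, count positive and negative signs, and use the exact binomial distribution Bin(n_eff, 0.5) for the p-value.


Step 1: Discard zero differences. Original n = 8; n_eff = number of nonzero differences = 8.
Nonzero differences (with sign): -4, -1, -4, -9, -4, -6, -1, -8
Step 2: Count signs: positive = 0, negative = 8.
Step 3: Under H0: P(positive) = 0.5, so the number of positives S ~ Bin(8, 0.5).
Step 4: Two-sided exact p-value = sum of Bin(8,0.5) probabilities at or below the observed probability = 0.007812.
Step 5: alpha = 0.05. reject H0.

n_eff = 8, pos = 0, neg = 8, p = 0.007812, reject H0.


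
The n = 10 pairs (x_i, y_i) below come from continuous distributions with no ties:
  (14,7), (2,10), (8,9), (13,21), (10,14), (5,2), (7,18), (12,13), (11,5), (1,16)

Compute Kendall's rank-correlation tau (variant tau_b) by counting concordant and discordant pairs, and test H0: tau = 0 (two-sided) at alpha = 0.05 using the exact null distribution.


Step 1: Enumerate the 45 unordered pairs (i,j) with i<j and classify each by sign(x_j-x_i) * sign(y_j-y_i).
  (1,2):dx=-12,dy=+3->D; (1,3):dx=-6,dy=+2->D; (1,4):dx=-1,dy=+14->D; (1,5):dx=-4,dy=+7->D
  (1,6):dx=-9,dy=-5->C; (1,7):dx=-7,dy=+11->D; (1,8):dx=-2,dy=+6->D; (1,9):dx=-3,dy=-2->C
  (1,10):dx=-13,dy=+9->D; (2,3):dx=+6,dy=-1->D; (2,4):dx=+11,dy=+11->C; (2,5):dx=+8,dy=+4->C
  (2,6):dx=+3,dy=-8->D; (2,7):dx=+5,dy=+8->C; (2,8):dx=+10,dy=+3->C; (2,9):dx=+9,dy=-5->D
  (2,10):dx=-1,dy=+6->D; (3,4):dx=+5,dy=+12->C; (3,5):dx=+2,dy=+5->C; (3,6):dx=-3,dy=-7->C
  (3,7):dx=-1,dy=+9->D; (3,8):dx=+4,dy=+4->C; (3,9):dx=+3,dy=-4->D; (3,10):dx=-7,dy=+7->D
  (4,5):dx=-3,dy=-7->C; (4,6):dx=-8,dy=-19->C; (4,7):dx=-6,dy=-3->C; (4,8):dx=-1,dy=-8->C
  (4,9):dx=-2,dy=-16->C; (4,10):dx=-12,dy=-5->C; (5,6):dx=-5,dy=-12->C; (5,7):dx=-3,dy=+4->D
  (5,8):dx=+2,dy=-1->D; (5,9):dx=+1,dy=-9->D; (5,10):dx=-9,dy=+2->D; (6,7):dx=+2,dy=+16->C
  (6,8):dx=+7,dy=+11->C; (6,9):dx=+6,dy=+3->C; (6,10):dx=-4,dy=+14->D; (7,8):dx=+5,dy=-5->D
  (7,9):dx=+4,dy=-13->D; (7,10):dx=-6,dy=-2->C; (8,9):dx=-1,dy=-8->C; (8,10):dx=-11,dy=+3->D
  (9,10):dx=-10,dy=+11->D
Step 2: C = 22, D = 23, total pairs = 45.
Step 3: tau = (C - D)/(n(n-1)/2) = (22 - 23)/45 = -0.022222.
Step 4: Exact two-sided p-value (enumerate n! = 3628800 permutations of y under H0): p = 1.000000.
Step 5: alpha = 0.05. fail to reject H0.

tau_b = -0.0222 (C=22, D=23), p = 1.000000, fail to reject H0.


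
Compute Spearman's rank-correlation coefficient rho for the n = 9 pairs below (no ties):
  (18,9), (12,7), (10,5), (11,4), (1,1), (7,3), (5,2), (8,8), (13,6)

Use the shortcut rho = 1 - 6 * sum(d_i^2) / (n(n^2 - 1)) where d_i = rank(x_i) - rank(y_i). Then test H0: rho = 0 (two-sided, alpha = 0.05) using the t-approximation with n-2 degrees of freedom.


Step 1: Rank x and y separately (midranks; no ties here).
rank(x): 18->9, 12->7, 10->5, 11->6, 1->1, 7->3, 5->2, 8->4, 13->8
rank(y): 9->9, 7->7, 5->5, 4->4, 1->1, 3->3, 2->2, 8->8, 6->6
Step 2: d_i = R_x(i) - R_y(i); compute d_i^2.
  (9-9)^2=0, (7-7)^2=0, (5-5)^2=0, (6-4)^2=4, (1-1)^2=0, (3-3)^2=0, (2-2)^2=0, (4-8)^2=16, (8-6)^2=4
sum(d^2) = 24.
Step 3: rho = 1 - 6*24 / (9*(9^2 - 1)) = 1 - 144/720 = 0.800000.
Step 4: Under H0, t = rho * sqrt((n-2)/(1-rho^2)) = 3.5277 ~ t(7).
Step 5: Two-sided p-value from the t-distribution with 7 df = 0.009628.
Step 6: alpha = 0.05. reject H0.

rho = 0.8000, p = 0.009628, reject H0 at alpha = 0.05.


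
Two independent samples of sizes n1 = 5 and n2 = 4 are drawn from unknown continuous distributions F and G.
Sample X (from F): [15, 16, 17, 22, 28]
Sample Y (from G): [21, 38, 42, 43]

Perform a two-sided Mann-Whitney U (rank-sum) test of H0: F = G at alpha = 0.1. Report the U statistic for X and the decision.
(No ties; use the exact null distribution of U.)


Step 1: Combine and sort all 9 observations; assign midranks.
sorted (value, group): (15,X), (16,X), (17,X), (21,Y), (22,X), (28,X), (38,Y), (42,Y), (43,Y)
ranks: 15->1, 16->2, 17->3, 21->4, 22->5, 28->6, 38->7, 42->8, 43->9
Step 2: Rank sum for X: R1 = 1 + 2 + 3 + 5 + 6 = 17.
Step 3: U_X = R1 - n1(n1+1)/2 = 17 - 5*6/2 = 17 - 15 = 2.
       U_Y = n1*n2 - U_X = 20 - 2 = 18.
Step 4: No ties, so the exact null distribution of U (based on enumerating the C(9,5) = 126 equally likely rank assignments) gives the two-sided p-value.
Step 5: p-value = 0.063492; compare to alpha = 0.1. reject H0.

U_X = 2, p = 0.063492, reject H0 at alpha = 0.1.


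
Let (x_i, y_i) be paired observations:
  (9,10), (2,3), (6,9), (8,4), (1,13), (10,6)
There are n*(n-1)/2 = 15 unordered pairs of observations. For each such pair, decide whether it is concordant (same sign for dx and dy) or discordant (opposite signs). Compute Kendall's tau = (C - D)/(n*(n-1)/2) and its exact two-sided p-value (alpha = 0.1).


Step 1: Enumerate the 15 unordered pairs (i,j) with i<j and classify each by sign(x_j-x_i) * sign(y_j-y_i).
  (1,2):dx=-7,dy=-7->C; (1,3):dx=-3,dy=-1->C; (1,4):dx=-1,dy=-6->C; (1,5):dx=-8,dy=+3->D
  (1,6):dx=+1,dy=-4->D; (2,3):dx=+4,dy=+6->C; (2,4):dx=+6,dy=+1->C; (2,5):dx=-1,dy=+10->D
  (2,6):dx=+8,dy=+3->C; (3,4):dx=+2,dy=-5->D; (3,5):dx=-5,dy=+4->D; (3,6):dx=+4,dy=-3->D
  (4,5):dx=-7,dy=+9->D; (4,6):dx=+2,dy=+2->C; (5,6):dx=+9,dy=-7->D
Step 2: C = 7, D = 8, total pairs = 15.
Step 3: tau = (C - D)/(n(n-1)/2) = (7 - 8)/15 = -0.066667.
Step 4: Exact two-sided p-value (enumerate n! = 720 permutations of y under H0): p = 1.000000.
Step 5: alpha = 0.1. fail to reject H0.

tau_b = -0.0667 (C=7, D=8), p = 1.000000, fail to reject H0.


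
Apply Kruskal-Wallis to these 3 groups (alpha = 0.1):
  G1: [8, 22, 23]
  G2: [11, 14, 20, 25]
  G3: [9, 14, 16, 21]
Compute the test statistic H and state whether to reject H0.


Step 1: Combine all N = 11 observations and assign midranks.
sorted (value, group, rank): (8,G1,1), (9,G3,2), (11,G2,3), (14,G2,4.5), (14,G3,4.5), (16,G3,6), (20,G2,7), (21,G3,8), (22,G1,9), (23,G1,10), (25,G2,11)
Step 2: Sum ranks within each group.
R_1 = 20 (n_1 = 3)
R_2 = 25.5 (n_2 = 4)
R_3 = 20.5 (n_3 = 4)
Step 3: H = 12/(N(N+1)) * sum(R_i^2/n_i) - 3(N+1)
     = 12/(11*12) * (20^2/3 + 25.5^2/4 + 20.5^2/4) - 3*12
     = 0.090909 * 400.958 - 36
     = 0.450758.
Step 4: Ties present; correction factor C = 1 - 6/(11^3 - 11) = 0.995455. Corrected H = 0.450758 / 0.995455 = 0.452816.
Step 5: Under H0, H ~ chi^2(2); p-value = 0.797393.
Step 6: alpha = 0.1. fail to reject H0.

H = 0.4528, df = 2, p = 0.797393, fail to reject H0.


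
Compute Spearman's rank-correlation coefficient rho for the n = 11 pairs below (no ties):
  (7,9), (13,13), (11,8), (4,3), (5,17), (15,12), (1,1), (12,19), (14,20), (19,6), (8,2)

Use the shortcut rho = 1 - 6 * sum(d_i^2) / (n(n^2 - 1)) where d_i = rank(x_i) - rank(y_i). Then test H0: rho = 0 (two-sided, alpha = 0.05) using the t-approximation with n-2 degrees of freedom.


Step 1: Rank x and y separately (midranks; no ties here).
rank(x): 7->4, 13->8, 11->6, 4->2, 5->3, 15->10, 1->1, 12->7, 14->9, 19->11, 8->5
rank(y): 9->6, 13->8, 8->5, 3->3, 17->9, 12->7, 1->1, 19->10, 20->11, 6->4, 2->2
Step 2: d_i = R_x(i) - R_y(i); compute d_i^2.
  (4-6)^2=4, (8-8)^2=0, (6-5)^2=1, (2-3)^2=1, (3-9)^2=36, (10-7)^2=9, (1-1)^2=0, (7-10)^2=9, (9-11)^2=4, (11-4)^2=49, (5-2)^2=9
sum(d^2) = 122.
Step 3: rho = 1 - 6*122 / (11*(11^2 - 1)) = 1 - 732/1320 = 0.445455.
Step 4: Under H0, t = rho * sqrt((n-2)/(1-rho^2)) = 1.4926 ~ t(9).
Step 5: Two-sided p-value from the t-distribution with 9 df = 0.169733.
Step 6: alpha = 0.05. fail to reject H0.

rho = 0.4455, p = 0.169733, fail to reject H0 at alpha = 0.05.


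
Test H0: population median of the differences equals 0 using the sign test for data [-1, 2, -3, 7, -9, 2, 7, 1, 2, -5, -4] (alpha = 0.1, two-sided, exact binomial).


Step 1: Discard zero differences. Original n = 11; n_eff = number of nonzero differences = 11.
Nonzero differences (with sign): -1, +2, -3, +7, -9, +2, +7, +1, +2, -5, -4
Step 2: Count signs: positive = 6, negative = 5.
Step 3: Under H0: P(positive) = 0.5, so the number of positives S ~ Bin(11, 0.5).
Step 4: Two-sided exact p-value = sum of Bin(11,0.5) probabilities at or below the observed probability = 1.000000.
Step 5: alpha = 0.1. fail to reject H0.

n_eff = 11, pos = 6, neg = 5, p = 1.000000, fail to reject H0.


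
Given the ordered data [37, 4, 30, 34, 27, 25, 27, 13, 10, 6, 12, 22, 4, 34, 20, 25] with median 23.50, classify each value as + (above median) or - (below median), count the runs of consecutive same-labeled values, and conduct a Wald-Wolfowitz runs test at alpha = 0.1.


Step 1: Compute median = 23.50; label A = above, B = below.
Labels in order: ABAAAAABBBBBBABA  (n_A = 8, n_B = 8)
Step 2: Count runs R = 7.
Step 3: Under H0 (random ordering), E[R] = 2*n_A*n_B/(n_A+n_B) + 1 = 2*8*8/16 + 1 = 9.0000.
        Var[R] = 2*n_A*n_B*(2*n_A*n_B - n_A - n_B) / ((n_A+n_B)^2 * (n_A+n_B-1)) = 14336/3840 = 3.7333.
        SD[R] = 1.9322.
Step 4: Continuity-corrected z = (R + 0.5 - E[R]) / SD[R] = (7 + 0.5 - 9.0000) / 1.9322 = -0.7763.
Step 5: Two-sided p-value via normal approximation = 2*(1 - Phi(|z|)) = 0.437558.
Step 6: alpha = 0.1. fail to reject H0.

R = 7, z = -0.7763, p = 0.437558, fail to reject H0.


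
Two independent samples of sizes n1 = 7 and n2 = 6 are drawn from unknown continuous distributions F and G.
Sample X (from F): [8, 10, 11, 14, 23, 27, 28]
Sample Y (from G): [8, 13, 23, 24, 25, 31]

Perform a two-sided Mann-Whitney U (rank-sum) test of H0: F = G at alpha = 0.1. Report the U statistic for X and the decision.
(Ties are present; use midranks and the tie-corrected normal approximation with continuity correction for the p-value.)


Step 1: Combine and sort all 13 observations; assign midranks.
sorted (value, group): (8,X), (8,Y), (10,X), (11,X), (13,Y), (14,X), (23,X), (23,Y), (24,Y), (25,Y), (27,X), (28,X), (31,Y)
ranks: 8->1.5, 8->1.5, 10->3, 11->4, 13->5, 14->6, 23->7.5, 23->7.5, 24->9, 25->10, 27->11, 28->12, 31->13
Step 2: Rank sum for X: R1 = 1.5 + 3 + 4 + 6 + 7.5 + 11 + 12 = 45.
Step 3: U_X = R1 - n1(n1+1)/2 = 45 - 7*8/2 = 45 - 28 = 17.
       U_Y = n1*n2 - U_X = 42 - 17 = 25.
Step 4: Ties are present, so use the tie-corrected normal approximation (with continuity correction) for the p-value.
Step 5: p-value = 0.616104; compare to alpha = 0.1. fail to reject H0.

U_X = 17, p = 0.616104, fail to reject H0 at alpha = 0.1.


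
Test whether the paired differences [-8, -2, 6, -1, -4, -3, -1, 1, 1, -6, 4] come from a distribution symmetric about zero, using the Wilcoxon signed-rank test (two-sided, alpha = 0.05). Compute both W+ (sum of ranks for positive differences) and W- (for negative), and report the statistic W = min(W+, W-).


Step 1: Drop any zero differences (none here) and take |d_i|.
|d| = [8, 2, 6, 1, 4, 3, 1, 1, 1, 6, 4]
Step 2: Midrank |d_i| (ties get averaged ranks).
ranks: |8|->11, |2|->5, |6|->9.5, |1|->2.5, |4|->7.5, |3|->6, |1|->2.5, |1|->2.5, |1|->2.5, |6|->9.5, |4|->7.5
Step 3: Attach original signs; sum ranks with positive sign and with negative sign.
W+ = 9.5 + 2.5 + 2.5 + 7.5 = 22
W- = 11 + 5 + 2.5 + 7.5 + 6 + 2.5 + 9.5 = 44
(Check: W+ + W- = 66 should equal n(n+1)/2 = 66.)
Step 4: Test statistic W = min(W+, W-) = 22.
Step 5: Ties in |d|, so use the tie-corrected normal approximation.
        E[W] = n(n+1)/4 = 11*12/4 = 33.
        Tie groups: |d|=1 (t=4), |d|=4 (t=2), |d|=6 (t=2); sum(t^3 - t) = 72.
        Var[W] = n(n+1)(2n+1)/24 - sum(t^3-t)/48 = 3036/24 - 72/48 = 125.
        z = (W - E[W]) / sqrt(Var[W]) = (22 - 33) / 11.1803 = -0.9839.
        Two-sided p = 2*Phi(z) = 0.325179.
Step 6: alpha = 0.05. fail to reject H0.

W+ = 22, W- = 44, W = min = 22, p = 0.325179, fail to reject H0.


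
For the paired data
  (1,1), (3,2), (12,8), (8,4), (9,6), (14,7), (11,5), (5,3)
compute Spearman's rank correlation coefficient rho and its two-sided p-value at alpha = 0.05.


Step 1: Rank x and y separately (midranks; no ties here).
rank(x): 1->1, 3->2, 12->7, 8->4, 9->5, 14->8, 11->6, 5->3
rank(y): 1->1, 2->2, 8->8, 4->4, 6->6, 7->7, 5->5, 3->3
Step 2: d_i = R_x(i) - R_y(i); compute d_i^2.
  (1-1)^2=0, (2-2)^2=0, (7-8)^2=1, (4-4)^2=0, (5-6)^2=1, (8-7)^2=1, (6-5)^2=1, (3-3)^2=0
sum(d^2) = 4.
Step 3: rho = 1 - 6*4 / (8*(8^2 - 1)) = 1 - 24/504 = 0.952381.
Step 4: Under H0, t = rho * sqrt((n-2)/(1-rho^2)) = 7.6509 ~ t(6).
Step 5: Two-sided p-value from the t-distribution with 6 df = 0.000260.
Step 6: alpha = 0.05. reject H0.

rho = 0.9524, p = 0.000260, reject H0 at alpha = 0.05.


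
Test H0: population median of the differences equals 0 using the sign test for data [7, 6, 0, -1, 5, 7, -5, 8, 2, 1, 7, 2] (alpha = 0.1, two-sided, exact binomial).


Step 1: Discard zero differences. Original n = 12; n_eff = number of nonzero differences = 11.
Nonzero differences (with sign): +7, +6, -1, +5, +7, -5, +8, +2, +1, +7, +2
Step 2: Count signs: positive = 9, negative = 2.
Step 3: Under H0: P(positive) = 0.5, so the number of positives S ~ Bin(11, 0.5).
Step 4: Two-sided exact p-value = sum of Bin(11,0.5) probabilities at or below the observed probability = 0.065430.
Step 5: alpha = 0.1. reject H0.

n_eff = 11, pos = 9, neg = 2, p = 0.065430, reject H0.


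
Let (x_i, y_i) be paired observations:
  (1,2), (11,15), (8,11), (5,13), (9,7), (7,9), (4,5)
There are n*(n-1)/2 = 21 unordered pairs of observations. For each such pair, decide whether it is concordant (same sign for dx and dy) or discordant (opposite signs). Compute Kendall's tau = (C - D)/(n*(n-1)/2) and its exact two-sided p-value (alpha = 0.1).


Step 1: Enumerate the 21 unordered pairs (i,j) with i<j and classify each by sign(x_j-x_i) * sign(y_j-y_i).
  (1,2):dx=+10,dy=+13->C; (1,3):dx=+7,dy=+9->C; (1,4):dx=+4,dy=+11->C; (1,5):dx=+8,dy=+5->C
  (1,6):dx=+6,dy=+7->C; (1,7):dx=+3,dy=+3->C; (2,3):dx=-3,dy=-4->C; (2,4):dx=-6,dy=-2->C
  (2,5):dx=-2,dy=-8->C; (2,6):dx=-4,dy=-6->C; (2,7):dx=-7,dy=-10->C; (3,4):dx=-3,dy=+2->D
  (3,5):dx=+1,dy=-4->D; (3,6):dx=-1,dy=-2->C; (3,7):dx=-4,dy=-6->C; (4,5):dx=+4,dy=-6->D
  (4,6):dx=+2,dy=-4->D; (4,7):dx=-1,dy=-8->C; (5,6):dx=-2,dy=+2->D; (5,7):dx=-5,dy=-2->C
  (6,7):dx=-3,dy=-4->C
Step 2: C = 16, D = 5, total pairs = 21.
Step 3: tau = (C - D)/(n(n-1)/2) = (16 - 5)/21 = 0.523810.
Step 4: Exact two-sided p-value (enumerate n! = 5040 permutations of y under H0): p = 0.136111.
Step 5: alpha = 0.1. fail to reject H0.

tau_b = 0.5238 (C=16, D=5), p = 0.136111, fail to reject H0.


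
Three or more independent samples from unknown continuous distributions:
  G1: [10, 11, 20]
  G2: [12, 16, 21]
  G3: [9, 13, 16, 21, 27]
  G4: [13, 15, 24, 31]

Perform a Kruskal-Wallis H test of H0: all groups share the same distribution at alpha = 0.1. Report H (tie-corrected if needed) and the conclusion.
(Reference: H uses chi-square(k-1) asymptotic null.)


Step 1: Combine all N = 15 observations and assign midranks.
sorted (value, group, rank): (9,G3,1), (10,G1,2), (11,G1,3), (12,G2,4), (13,G3,5.5), (13,G4,5.5), (15,G4,7), (16,G2,8.5), (16,G3,8.5), (20,G1,10), (21,G2,11.5), (21,G3,11.5), (24,G4,13), (27,G3,14), (31,G4,15)
Step 2: Sum ranks within each group.
R_1 = 15 (n_1 = 3)
R_2 = 24 (n_2 = 3)
R_3 = 40.5 (n_3 = 5)
R_4 = 40.5 (n_4 = 4)
Step 3: H = 12/(N(N+1)) * sum(R_i^2/n_i) - 3(N+1)
     = 12/(15*16) * (15^2/3 + 24^2/3 + 40.5^2/5 + 40.5^2/4) - 3*16
     = 0.050000 * 1005.11 - 48
     = 2.255625.
Step 4: Ties present; correction factor C = 1 - 18/(15^3 - 15) = 0.994643. Corrected H = 2.255625 / 0.994643 = 2.267774.
Step 5: Under H0, H ~ chi^2(3); p-value = 0.518723.
Step 6: alpha = 0.1. fail to reject H0.

H = 2.2678, df = 3, p = 0.518723, fail to reject H0.


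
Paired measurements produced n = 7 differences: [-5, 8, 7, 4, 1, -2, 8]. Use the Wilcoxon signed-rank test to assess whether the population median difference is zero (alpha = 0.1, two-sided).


Step 1: Drop any zero differences (none here) and take |d_i|.
|d| = [5, 8, 7, 4, 1, 2, 8]
Step 2: Midrank |d_i| (ties get averaged ranks).
ranks: |5|->4, |8|->6.5, |7|->5, |4|->3, |1|->1, |2|->2, |8|->6.5
Step 3: Attach original signs; sum ranks with positive sign and with negative sign.
W+ = 6.5 + 5 + 3 + 1 + 6.5 = 22
W- = 4 + 2 = 6
(Check: W+ + W- = 28 should equal n(n+1)/2 = 28.)
Step 4: Test statistic W = min(W+, W-) = 6.
Step 5: Ties in |d|, so use the tie-corrected normal approximation.
        E[W] = n(n+1)/4 = 7*8/4 = 14.
        Tie groups: |d|=8 (t=2); sum(t^3 - t) = 6.
        Var[W] = n(n+1)(2n+1)/24 - sum(t^3-t)/48 = 840/24 - 6/48 = 34.875.
        z = (W - E[W]) / sqrt(Var[W]) = (6 - 14) / 5.9055 = -1.3547.
        Two-sided p = 2*Phi(z) = 0.175523.
Step 6: alpha = 0.1. fail to reject H0.

W+ = 22, W- = 6, W = min = 6, p = 0.175523, fail to reject H0.


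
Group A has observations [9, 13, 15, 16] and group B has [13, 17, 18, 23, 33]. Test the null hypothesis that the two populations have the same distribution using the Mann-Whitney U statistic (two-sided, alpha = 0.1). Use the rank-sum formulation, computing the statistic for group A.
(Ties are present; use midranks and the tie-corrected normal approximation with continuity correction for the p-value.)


Step 1: Combine and sort all 9 observations; assign midranks.
sorted (value, group): (9,X), (13,X), (13,Y), (15,X), (16,X), (17,Y), (18,Y), (23,Y), (33,Y)
ranks: 9->1, 13->2.5, 13->2.5, 15->4, 16->5, 17->6, 18->7, 23->8, 33->9
Step 2: Rank sum for X: R1 = 1 + 2.5 + 4 + 5 = 12.5.
Step 3: U_X = R1 - n1(n1+1)/2 = 12.5 - 4*5/2 = 12.5 - 10 = 2.5.
       U_Y = n1*n2 - U_X = 20 - 2.5 = 17.5.
Step 4: Ties are present, so use the tie-corrected normal approximation (with continuity correction) for the p-value.
Step 5: p-value = 0.085100; compare to alpha = 0.1. reject H0.

U_X = 2.5, p = 0.085100, reject H0 at alpha = 0.1.


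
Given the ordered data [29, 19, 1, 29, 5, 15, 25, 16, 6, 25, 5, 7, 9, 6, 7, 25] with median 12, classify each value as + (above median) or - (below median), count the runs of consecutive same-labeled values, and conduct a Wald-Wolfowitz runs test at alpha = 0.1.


Step 1: Compute median = 12; label A = above, B = below.
Labels in order: AABABAAABABBBBBA  (n_A = 8, n_B = 8)
Step 2: Count runs R = 9.
Step 3: Under H0 (random ordering), E[R] = 2*n_A*n_B/(n_A+n_B) + 1 = 2*8*8/16 + 1 = 9.0000.
        Var[R] = 2*n_A*n_B*(2*n_A*n_B - n_A - n_B) / ((n_A+n_B)^2 * (n_A+n_B-1)) = 14336/3840 = 3.7333.
        SD[R] = 1.9322.
Step 4: R = E[R], so z = 0 with no continuity correction.
Step 5: Two-sided p-value via normal approximation = 2*(1 - Phi(|z|)) = 1.000000.
Step 6: alpha = 0.1. fail to reject H0.

R = 9, z = 0.0000, p = 1.000000, fail to reject H0.


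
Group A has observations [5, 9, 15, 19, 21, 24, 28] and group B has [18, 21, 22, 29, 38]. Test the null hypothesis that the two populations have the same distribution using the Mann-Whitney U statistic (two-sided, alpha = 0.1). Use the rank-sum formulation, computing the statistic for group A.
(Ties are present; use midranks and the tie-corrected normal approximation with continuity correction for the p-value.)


Step 1: Combine and sort all 12 observations; assign midranks.
sorted (value, group): (5,X), (9,X), (15,X), (18,Y), (19,X), (21,X), (21,Y), (22,Y), (24,X), (28,X), (29,Y), (38,Y)
ranks: 5->1, 9->2, 15->3, 18->4, 19->5, 21->6.5, 21->6.5, 22->8, 24->9, 28->10, 29->11, 38->12
Step 2: Rank sum for X: R1 = 1 + 2 + 3 + 5 + 6.5 + 9 + 10 = 36.5.
Step 3: U_X = R1 - n1(n1+1)/2 = 36.5 - 7*8/2 = 36.5 - 28 = 8.5.
       U_Y = n1*n2 - U_X = 35 - 8.5 = 26.5.
Step 4: Ties are present, so use the tie-corrected normal approximation (with continuity correction) for the p-value.
Step 5: p-value = 0.166721; compare to alpha = 0.1. fail to reject H0.

U_X = 8.5, p = 0.166721, fail to reject H0 at alpha = 0.1.


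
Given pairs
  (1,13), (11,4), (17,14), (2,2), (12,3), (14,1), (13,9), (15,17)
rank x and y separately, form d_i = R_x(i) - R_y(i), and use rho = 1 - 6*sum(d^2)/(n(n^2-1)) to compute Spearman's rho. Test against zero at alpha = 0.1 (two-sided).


Step 1: Rank x and y separately (midranks; no ties here).
rank(x): 1->1, 11->3, 17->8, 2->2, 12->4, 14->6, 13->5, 15->7
rank(y): 13->6, 4->4, 14->7, 2->2, 3->3, 1->1, 9->5, 17->8
Step 2: d_i = R_x(i) - R_y(i); compute d_i^2.
  (1-6)^2=25, (3-4)^2=1, (8-7)^2=1, (2-2)^2=0, (4-3)^2=1, (6-1)^2=25, (5-5)^2=0, (7-8)^2=1
sum(d^2) = 54.
Step 3: rho = 1 - 6*54 / (8*(8^2 - 1)) = 1 - 324/504 = 0.357143.
Step 4: Under H0, t = rho * sqrt((n-2)/(1-rho^2)) = 0.9366 ~ t(6).
Step 5: Two-sided p-value from the t-distribution with 6 df = 0.385121.
Step 6: alpha = 0.1. fail to reject H0.

rho = 0.3571, p = 0.385121, fail to reject H0 at alpha = 0.1.


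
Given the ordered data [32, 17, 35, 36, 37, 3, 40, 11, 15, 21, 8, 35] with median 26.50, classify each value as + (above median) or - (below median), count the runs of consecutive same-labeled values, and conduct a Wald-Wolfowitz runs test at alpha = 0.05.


Step 1: Compute median = 26.50; label A = above, B = below.
Labels in order: ABAAABABBBBA  (n_A = 6, n_B = 6)
Step 2: Count runs R = 7.
Step 3: Under H0 (random ordering), E[R] = 2*n_A*n_B/(n_A+n_B) + 1 = 2*6*6/12 + 1 = 7.0000.
        Var[R] = 2*n_A*n_B*(2*n_A*n_B - n_A - n_B) / ((n_A+n_B)^2 * (n_A+n_B-1)) = 4320/1584 = 2.7273.
        SD[R] = 1.6514.
Step 4: R = E[R], so z = 0 with no continuity correction.
Step 5: Two-sided p-value via normal approximation = 2*(1 - Phi(|z|)) = 1.000000.
Step 6: alpha = 0.05. fail to reject H0.

R = 7, z = 0.0000, p = 1.000000, fail to reject H0.


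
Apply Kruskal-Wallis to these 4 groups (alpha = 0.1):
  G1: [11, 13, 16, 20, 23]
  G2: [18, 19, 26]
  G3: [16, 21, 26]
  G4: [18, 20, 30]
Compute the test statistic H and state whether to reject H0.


Step 1: Combine all N = 14 observations and assign midranks.
sorted (value, group, rank): (11,G1,1), (13,G1,2), (16,G1,3.5), (16,G3,3.5), (18,G2,5.5), (18,G4,5.5), (19,G2,7), (20,G1,8.5), (20,G4,8.5), (21,G3,10), (23,G1,11), (26,G2,12.5), (26,G3,12.5), (30,G4,14)
Step 2: Sum ranks within each group.
R_1 = 26 (n_1 = 5)
R_2 = 25 (n_2 = 3)
R_3 = 26 (n_3 = 3)
R_4 = 28 (n_4 = 3)
Step 3: H = 12/(N(N+1)) * sum(R_i^2/n_i) - 3(N+1)
     = 12/(14*15) * (26^2/5 + 25^2/3 + 26^2/3 + 28^2/3) - 3*15
     = 0.057143 * 830.2 - 45
     = 2.440000.
Step 4: Ties present; correction factor C = 1 - 24/(14^3 - 14) = 0.991209. Corrected H = 2.440000 / 0.991209 = 2.461641.
Step 5: Under H0, H ~ chi^2(3); p-value = 0.482263.
Step 6: alpha = 0.1. fail to reject H0.

H = 2.4616, df = 3, p = 0.482263, fail to reject H0.


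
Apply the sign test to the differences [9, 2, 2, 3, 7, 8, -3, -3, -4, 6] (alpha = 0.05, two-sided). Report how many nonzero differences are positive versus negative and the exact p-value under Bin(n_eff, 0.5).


Step 1: Discard zero differences. Original n = 10; n_eff = number of nonzero differences = 10.
Nonzero differences (with sign): +9, +2, +2, +3, +7, +8, -3, -3, -4, +6
Step 2: Count signs: positive = 7, negative = 3.
Step 3: Under H0: P(positive) = 0.5, so the number of positives S ~ Bin(10, 0.5).
Step 4: Two-sided exact p-value = sum of Bin(10,0.5) probabilities at or below the observed probability = 0.343750.
Step 5: alpha = 0.05. fail to reject H0.

n_eff = 10, pos = 7, neg = 3, p = 0.343750, fail to reject H0.


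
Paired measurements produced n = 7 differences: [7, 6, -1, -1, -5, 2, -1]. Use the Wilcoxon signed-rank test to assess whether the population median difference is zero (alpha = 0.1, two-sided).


Step 1: Drop any zero differences (none here) and take |d_i|.
|d| = [7, 6, 1, 1, 5, 2, 1]
Step 2: Midrank |d_i| (ties get averaged ranks).
ranks: |7|->7, |6|->6, |1|->2, |1|->2, |5|->5, |2|->4, |1|->2
Step 3: Attach original signs; sum ranks with positive sign and with negative sign.
W+ = 7 + 6 + 4 = 17
W- = 2 + 2 + 5 + 2 = 11
(Check: W+ + W- = 28 should equal n(n+1)/2 = 28.)
Step 4: Test statistic W = min(W+, W-) = 11.
Step 5: Ties in |d|, so use the tie-corrected normal approximation.
        E[W] = n(n+1)/4 = 7*8/4 = 14.
        Tie groups: |d|=1 (t=3); sum(t^3 - t) = 24.
        Var[W] = n(n+1)(2n+1)/24 - sum(t^3-t)/48 = 840/24 - 24/48 = 34.5.
        z = (W - E[W]) / sqrt(Var[W]) = (11 - 14) / 5.8737 = -0.5108.
        Two-sided p = 2*Phi(z) = 0.609523.
Step 6: alpha = 0.1. fail to reject H0.

W+ = 17, W- = 11, W = min = 11, p = 0.609523, fail to reject H0.


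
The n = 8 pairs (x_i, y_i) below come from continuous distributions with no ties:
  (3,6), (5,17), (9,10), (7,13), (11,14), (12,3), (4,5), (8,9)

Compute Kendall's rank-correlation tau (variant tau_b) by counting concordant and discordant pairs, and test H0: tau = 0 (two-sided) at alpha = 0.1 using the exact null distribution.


Step 1: Enumerate the 28 unordered pairs (i,j) with i<j and classify each by sign(x_j-x_i) * sign(y_j-y_i).
  (1,2):dx=+2,dy=+11->C; (1,3):dx=+6,dy=+4->C; (1,4):dx=+4,dy=+7->C; (1,5):dx=+8,dy=+8->C
  (1,6):dx=+9,dy=-3->D; (1,7):dx=+1,dy=-1->D; (1,8):dx=+5,dy=+3->C; (2,3):dx=+4,dy=-7->D
  (2,4):dx=+2,dy=-4->D; (2,5):dx=+6,dy=-3->D; (2,6):dx=+7,dy=-14->D; (2,7):dx=-1,dy=-12->C
  (2,8):dx=+3,dy=-8->D; (3,4):dx=-2,dy=+3->D; (3,5):dx=+2,dy=+4->C; (3,6):dx=+3,dy=-7->D
  (3,7):dx=-5,dy=-5->C; (3,8):dx=-1,dy=-1->C; (4,5):dx=+4,dy=+1->C; (4,6):dx=+5,dy=-10->D
  (4,7):dx=-3,dy=-8->C; (4,8):dx=+1,dy=-4->D; (5,6):dx=+1,dy=-11->D; (5,7):dx=-7,dy=-9->C
  (5,8):dx=-3,dy=-5->C; (6,7):dx=-8,dy=+2->D; (6,8):dx=-4,dy=+6->D; (7,8):dx=+4,dy=+4->C
Step 2: C = 14, D = 14, total pairs = 28.
Step 3: tau = (C - D)/(n(n-1)/2) = (14 - 14)/28 = 0.000000.
Step 4: Exact two-sided p-value (enumerate n! = 40320 permutations of y under H0): p = 1.000000.
Step 5: alpha = 0.1. fail to reject H0.

tau_b = 0.0000 (C=14, D=14), p = 1.000000, fail to reject H0.


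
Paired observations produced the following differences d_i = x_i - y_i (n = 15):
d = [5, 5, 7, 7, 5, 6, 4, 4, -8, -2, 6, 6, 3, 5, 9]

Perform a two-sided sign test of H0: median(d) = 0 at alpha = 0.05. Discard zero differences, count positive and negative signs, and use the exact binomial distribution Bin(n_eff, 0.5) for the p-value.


Step 1: Discard zero differences. Original n = 15; n_eff = number of nonzero differences = 15.
Nonzero differences (with sign): +5, +5, +7, +7, +5, +6, +4, +4, -8, -2, +6, +6, +3, +5, +9
Step 2: Count signs: positive = 13, negative = 2.
Step 3: Under H0: P(positive) = 0.5, so the number of positives S ~ Bin(15, 0.5).
Step 4: Two-sided exact p-value = sum of Bin(15,0.5) probabilities at or below the observed probability = 0.007385.
Step 5: alpha = 0.05. reject H0.

n_eff = 15, pos = 13, neg = 2, p = 0.007385, reject H0.


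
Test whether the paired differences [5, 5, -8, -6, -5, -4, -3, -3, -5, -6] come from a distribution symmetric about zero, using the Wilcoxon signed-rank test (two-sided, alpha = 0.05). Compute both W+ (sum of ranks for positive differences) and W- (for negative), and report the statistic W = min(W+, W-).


Step 1: Drop any zero differences (none here) and take |d_i|.
|d| = [5, 5, 8, 6, 5, 4, 3, 3, 5, 6]
Step 2: Midrank |d_i| (ties get averaged ranks).
ranks: |5|->5.5, |5|->5.5, |8|->10, |6|->8.5, |5|->5.5, |4|->3, |3|->1.5, |3|->1.5, |5|->5.5, |6|->8.5
Step 3: Attach original signs; sum ranks with positive sign and with negative sign.
W+ = 5.5 + 5.5 = 11
W- = 10 + 8.5 + 5.5 + 3 + 1.5 + 1.5 + 5.5 + 8.5 = 44
(Check: W+ + W- = 55 should equal n(n+1)/2 = 55.)
Step 4: Test statistic W = min(W+, W-) = 11.
Step 5: Ties in |d|, so use the tie-corrected normal approximation.
        E[W] = n(n+1)/4 = 10*11/4 = 27.5.
        Tie groups: |d|=3 (t=2), |d|=5 (t=4), |d|=6 (t=2); sum(t^3 - t) = 72.
        Var[W] = n(n+1)(2n+1)/24 - sum(t^3-t)/48 = 2310/24 - 72/48 = 94.75.
        z = (W - E[W]) / sqrt(Var[W]) = (11 - 27.5) / 9.7340 = -1.6951.
        Two-sided p = 2*Phi(z) = 0.090057.
Step 6: alpha = 0.05. fail to reject H0.

W+ = 11, W- = 44, W = min = 11, p = 0.090057, fail to reject H0.


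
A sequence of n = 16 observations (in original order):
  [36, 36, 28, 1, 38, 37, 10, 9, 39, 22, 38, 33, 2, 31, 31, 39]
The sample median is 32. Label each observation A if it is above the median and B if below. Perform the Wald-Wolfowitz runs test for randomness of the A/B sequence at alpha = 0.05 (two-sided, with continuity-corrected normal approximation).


Step 1: Compute median = 32; label A = above, B = below.
Labels in order: AABBAABBABAABBBA  (n_A = 8, n_B = 8)
Step 2: Count runs R = 9.
Step 3: Under H0 (random ordering), E[R] = 2*n_A*n_B/(n_A+n_B) + 1 = 2*8*8/16 + 1 = 9.0000.
        Var[R] = 2*n_A*n_B*(2*n_A*n_B - n_A - n_B) / ((n_A+n_B)^2 * (n_A+n_B-1)) = 14336/3840 = 3.7333.
        SD[R] = 1.9322.
Step 4: R = E[R], so z = 0 with no continuity correction.
Step 5: Two-sided p-value via normal approximation = 2*(1 - Phi(|z|)) = 1.000000.
Step 6: alpha = 0.05. fail to reject H0.

R = 9, z = 0.0000, p = 1.000000, fail to reject H0.
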